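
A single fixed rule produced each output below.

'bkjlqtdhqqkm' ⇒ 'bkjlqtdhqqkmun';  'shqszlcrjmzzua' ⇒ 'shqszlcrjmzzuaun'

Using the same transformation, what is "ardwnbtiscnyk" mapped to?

Each output is the input with this applied: append "un".
On "ardwnbtiscnyk" that produces "ardwnbtiscnykun".

ardwnbtiscnykun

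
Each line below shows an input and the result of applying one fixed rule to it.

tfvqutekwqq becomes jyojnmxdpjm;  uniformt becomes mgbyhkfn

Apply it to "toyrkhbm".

fhrkdaum

In each case the input is transformed by: swap the first and last characters, then shift every letter 7 places backward in the alphabet (wrapping around).
"toyrkhbm" → "moyrkhbt" → "fhrkdaum".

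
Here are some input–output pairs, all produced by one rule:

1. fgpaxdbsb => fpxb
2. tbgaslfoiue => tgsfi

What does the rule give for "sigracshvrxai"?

sgasvx

What's happening: swap each adjacent pair of characters (1↔2, 3↔4, ...), then keep every other character starting from the second (positions 2nd, 4th, 6th, ...).
"sigracshvrxai" → "isrgcahsrvaxi" → "sgasvx".
(Check on "tbgaslfoiue": → "btaglsofuie" → "tgsfi" ✓)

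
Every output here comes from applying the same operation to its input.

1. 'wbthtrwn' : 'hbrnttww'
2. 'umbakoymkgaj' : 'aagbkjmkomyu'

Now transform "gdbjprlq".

dbjgplrq

Rule — sort the characters into alphabetical order, then swap each adjacent pair of characters (1↔2, 3↔4, ...).
Working it through for "gdbjprlq": intermediate "bdgjlpqr", final "dbjgplrq".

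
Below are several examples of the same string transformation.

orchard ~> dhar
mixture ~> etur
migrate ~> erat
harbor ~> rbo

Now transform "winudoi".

In each case the input is transformed by: delete the first 3 characters, then move the last character to the front.
On "winudoi": the first step gives "udoi", and the second then gives "iudo".
(Check on "harbor": → "bor" → "rbo" ✓)

iudo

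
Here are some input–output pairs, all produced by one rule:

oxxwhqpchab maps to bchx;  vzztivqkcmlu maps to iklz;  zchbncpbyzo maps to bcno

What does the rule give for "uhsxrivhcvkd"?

Rule — keep one character in every 3, starting at position 2 (positions 2nd, 5th, 8th, ...), then sort the characters into alphabetical order.
For "uhsxrivhcvkd", step one produces "hrhk"; step two turns that into "hhkr".

hhkr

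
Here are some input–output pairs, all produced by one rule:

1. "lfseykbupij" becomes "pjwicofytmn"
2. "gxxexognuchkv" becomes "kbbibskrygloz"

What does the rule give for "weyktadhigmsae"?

Rule — shift every letter 4 places forward in the alphabet (wrapping around).
Applying that to "weyktadhigmsae" gives "aicoxehlmkqwei".

aicoxehlmkqwei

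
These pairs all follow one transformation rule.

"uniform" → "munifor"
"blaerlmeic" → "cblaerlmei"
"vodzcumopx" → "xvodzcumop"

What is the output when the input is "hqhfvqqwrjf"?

The pattern: move the last character to the front.
Doing the same to "hqhfvqqwrjf": "fhqhfvqqwrj".

fhqhfvqqwrj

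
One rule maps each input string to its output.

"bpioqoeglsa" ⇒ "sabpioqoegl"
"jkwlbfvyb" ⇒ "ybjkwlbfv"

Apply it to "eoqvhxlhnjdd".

ddeoqvhxlhnj

Each output is the input with this applied: move the last 2 characters to the front (rotate right by 2).
"eoqvhxlhnjdd" → "ddeoqvhxlhnj".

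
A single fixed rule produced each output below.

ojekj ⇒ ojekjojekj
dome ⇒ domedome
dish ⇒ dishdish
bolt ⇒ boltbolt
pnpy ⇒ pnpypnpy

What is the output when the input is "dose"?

The pattern: write the whole string twice.
Applying that to "dose" gives "dosedose".

dosedose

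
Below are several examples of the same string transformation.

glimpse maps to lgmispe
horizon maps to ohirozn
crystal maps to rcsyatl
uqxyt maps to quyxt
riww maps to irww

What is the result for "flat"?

lfta

Looking at the pairs, the operation is to swap each adjacent pair of characters (1↔2, 3↔4, ...).
For "flat" the result is "lfta".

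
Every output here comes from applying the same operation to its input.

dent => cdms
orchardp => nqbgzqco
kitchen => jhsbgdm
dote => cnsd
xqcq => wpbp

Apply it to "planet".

okzmds

Looking at the pairs, the operation is to shift every letter 1 place backward in the alphabet (wrapping around).
So "planet" becomes "okzmds".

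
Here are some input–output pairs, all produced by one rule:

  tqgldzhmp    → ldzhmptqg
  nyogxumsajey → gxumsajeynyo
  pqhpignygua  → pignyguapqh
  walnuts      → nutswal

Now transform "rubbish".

bishrub

What's happening: move the first 3 characters to the end (rotate left by 3).
On "rubbish" that produces "bishrub".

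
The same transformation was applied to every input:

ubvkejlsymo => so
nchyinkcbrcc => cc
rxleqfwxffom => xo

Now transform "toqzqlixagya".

xy

The transformation: keep one character in every 3, starting at position 2 (positions 2nd, 5th, 8th, ...), then delete the first 2 characters.
Starting from "toqzqlixagya": after the first operation, "oqxy"; after the second, "xy".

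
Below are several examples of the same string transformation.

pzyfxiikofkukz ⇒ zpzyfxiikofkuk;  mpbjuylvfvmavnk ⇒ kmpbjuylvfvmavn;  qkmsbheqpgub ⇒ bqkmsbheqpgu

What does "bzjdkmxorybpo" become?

obzjdkmxorybp

The pattern: move the last character to the front.
For "bzjdkmxorybpo" the result is "obzjdkmxorybp".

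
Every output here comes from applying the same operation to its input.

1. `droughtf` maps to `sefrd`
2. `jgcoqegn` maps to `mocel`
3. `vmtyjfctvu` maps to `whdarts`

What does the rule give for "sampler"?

njcp

The pattern: delete the first 3 characters, then shift every letter 2 places backward in the alphabet (wrapping around).
Starting from "sampler": after the first operation, "pler"; after the second, "njcp".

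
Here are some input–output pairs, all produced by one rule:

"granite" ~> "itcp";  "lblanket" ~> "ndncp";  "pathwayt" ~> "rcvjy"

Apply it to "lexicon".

ngzk

Looking at the pairs, the operation is to delete the last 3 characters, then shift every letter 2 places forward in the alphabet (wrapping around).
On "lexicon": the first step gives "lexi", and the second then gives "ngzk".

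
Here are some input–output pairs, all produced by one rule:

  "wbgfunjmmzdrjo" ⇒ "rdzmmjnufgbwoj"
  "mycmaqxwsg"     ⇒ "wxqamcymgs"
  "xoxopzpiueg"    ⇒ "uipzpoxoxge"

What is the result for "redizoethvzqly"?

qzvhteozideryl

Each output is the input with this applied: move the last 2 characters to the front (rotate right by 2), then reverse the string.
Applying both steps to "redizoethvzqly": "lyredizoethvzq", then "qzvhteozideryl".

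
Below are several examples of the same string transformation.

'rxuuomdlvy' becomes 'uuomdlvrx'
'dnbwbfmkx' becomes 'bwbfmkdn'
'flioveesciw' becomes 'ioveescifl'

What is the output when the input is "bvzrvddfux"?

In each case the input is transformed by: delete the last character, then move the first 2 characters to the end (rotate left by 2).
Working it through for "bvzrvddfux": intermediate "bvzrvddfu", final "zrvddfubv".

zrvddfubv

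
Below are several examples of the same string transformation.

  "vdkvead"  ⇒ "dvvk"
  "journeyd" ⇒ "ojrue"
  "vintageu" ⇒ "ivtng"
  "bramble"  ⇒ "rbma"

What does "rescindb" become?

ercsn

The rule is to swap each adjacent pair of characters (1↔2, 3↔4, ...), then delete the last 3 characters.
On "rescindb": the first step gives "ercsnibd", and the second then gives "ercsn".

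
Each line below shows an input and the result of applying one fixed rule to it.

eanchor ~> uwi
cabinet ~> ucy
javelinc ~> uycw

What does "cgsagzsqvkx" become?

What's happening: shift every letter 6 places backward in the alphabet (wrapping around), then keep every other character starting from the second (positions 2nd, 4th, 6th, ...).
Starting from "cgsagzsqvkx": after the first operation, "wamuatmkper"; after the second, "autke".

autke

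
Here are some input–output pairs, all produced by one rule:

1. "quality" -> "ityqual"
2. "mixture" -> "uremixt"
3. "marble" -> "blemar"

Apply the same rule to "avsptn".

ptnavs

Each output is the input with this applied: move the last 3 characters to the front (rotate right by 3).
Applying that to "avsptn" gives "ptnavs".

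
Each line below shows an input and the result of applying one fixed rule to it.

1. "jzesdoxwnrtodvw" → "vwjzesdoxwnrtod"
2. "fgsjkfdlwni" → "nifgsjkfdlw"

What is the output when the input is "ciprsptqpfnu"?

Each output is the input with this applied: move the last 2 characters to the front (rotate right by 2).
"ciprsptqpfnu" → "nuciprsptqpf".

nuciprsptqpf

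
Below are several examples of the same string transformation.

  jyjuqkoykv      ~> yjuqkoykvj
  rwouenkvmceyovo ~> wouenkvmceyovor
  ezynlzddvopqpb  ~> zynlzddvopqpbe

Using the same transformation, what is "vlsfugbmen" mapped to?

The rule is to move the first character to the end.
Applying that to "vlsfugbmen" gives "lsfugbmenv".

lsfugbmenv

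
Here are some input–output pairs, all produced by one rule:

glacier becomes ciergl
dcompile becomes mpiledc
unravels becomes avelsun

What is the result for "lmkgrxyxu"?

grxyxulm

Rule — move the first 3 characters to the end (rotate left by 3), then delete the last character.
Doing the same to "lmkgrxyxu": "grxyxulm".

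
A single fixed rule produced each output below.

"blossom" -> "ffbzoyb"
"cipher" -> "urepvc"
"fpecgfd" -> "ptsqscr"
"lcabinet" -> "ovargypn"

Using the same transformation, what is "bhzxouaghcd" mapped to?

kbhntupqoum

The rule is to shift every letter 13 places forward in the alphabet (wrapping around) — i.e. ROT13, then move the first 3 characters to the end (rotate left by 3).
Doing the same to "bhzxouaghcd": "kbhntupqoum".
(Check on "cipher": → "pvcure" → "urepvc" ✓)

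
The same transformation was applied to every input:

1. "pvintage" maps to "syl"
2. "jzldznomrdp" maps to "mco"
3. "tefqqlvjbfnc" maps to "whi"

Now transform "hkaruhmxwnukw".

In each case the input is transformed by: shift every letter 3 places forward in the alphabet (wrapping around), then keep only the first 3 characters.
For "hkaruhmxwnukw", step one produces "knduxkpazqxnz"; step two turns that into "knd".

knd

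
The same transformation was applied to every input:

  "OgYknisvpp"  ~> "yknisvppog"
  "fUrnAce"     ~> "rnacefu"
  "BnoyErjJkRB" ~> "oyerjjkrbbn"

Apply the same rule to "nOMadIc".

The pattern: move the first 2 characters to the end (rotate left by 2), then convert every letter to lowercase.
Applying that to "nOMadIc" gives "madicno".

madicno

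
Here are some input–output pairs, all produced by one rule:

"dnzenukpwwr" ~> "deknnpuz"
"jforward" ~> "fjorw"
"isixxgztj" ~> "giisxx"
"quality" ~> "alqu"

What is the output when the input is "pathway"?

ahpt

Each output is the input with this applied: delete the last 3 characters, then sort the characters into alphabetical order.
Working it through for "pathway": intermediate "path", final "ahpt".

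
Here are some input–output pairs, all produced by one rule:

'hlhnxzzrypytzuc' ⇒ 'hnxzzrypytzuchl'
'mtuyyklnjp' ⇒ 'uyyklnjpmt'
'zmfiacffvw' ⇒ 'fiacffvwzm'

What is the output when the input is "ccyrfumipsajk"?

Looking at the pairs, the operation is to move the first 2 characters to the end (rotate left by 2).
Applying that to "ccyrfumipsajk" gives "yrfumipsajkcc".

yrfumipsajkcc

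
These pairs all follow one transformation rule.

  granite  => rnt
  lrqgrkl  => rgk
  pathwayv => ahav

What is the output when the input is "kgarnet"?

gre

Each output is the input with this applied: keep every other character starting from the second (positions 2nd, 4th, 6th, ...).
For "kgarnet" the result is "gre".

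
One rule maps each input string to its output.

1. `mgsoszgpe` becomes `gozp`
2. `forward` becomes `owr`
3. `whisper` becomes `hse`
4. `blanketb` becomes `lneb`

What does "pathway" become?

Looking at the pairs, the operation is to keep every other character starting from the second (positions 2nd, 4th, 6th, ...).
"pathway" → "aha".

aha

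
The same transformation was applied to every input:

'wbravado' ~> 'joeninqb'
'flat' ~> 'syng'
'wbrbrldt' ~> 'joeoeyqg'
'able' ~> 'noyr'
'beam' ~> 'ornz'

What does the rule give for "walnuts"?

jnyahgf

Rule — shift every letter 13 places forward in the alphabet (wrapping around) — i.e. ROT13.
"walnuts" → "jnyahgf".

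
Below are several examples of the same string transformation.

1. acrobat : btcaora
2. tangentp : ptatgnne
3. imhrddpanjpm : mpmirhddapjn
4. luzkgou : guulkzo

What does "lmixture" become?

ermlxiut

Rule — swap each adjacent pair of characters (1↔2, 3↔4, ...), then move the last 2 characters to the front (rotate right by 2).
Applying that to "lmixture" gives "ermlxiut".
(Check on "imhrddpanjpm": → "mirhddapjnmp" → "mpmirhddapjn" ✓)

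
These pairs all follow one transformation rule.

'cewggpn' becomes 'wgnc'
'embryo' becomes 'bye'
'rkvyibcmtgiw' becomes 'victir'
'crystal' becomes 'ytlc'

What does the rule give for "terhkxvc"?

rkvt

Each output is the input with this applied: keep every other character starting from the first (positions 1st, 3rd, 5th, ...), then move the first character to the end.
Starting from "terhkxvc": after the first operation, "trkv"; after the second, "rkvt".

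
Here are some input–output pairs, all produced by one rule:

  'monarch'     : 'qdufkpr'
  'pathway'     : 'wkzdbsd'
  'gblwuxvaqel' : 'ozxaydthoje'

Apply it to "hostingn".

vwlqjqkr

In each case the input is transformed by: shift every letter 3 places forward in the alphabet (wrapping around), then move the first 2 characters to the end (rotate left by 2).
For "hostingn" the result is "vwlqjqkr".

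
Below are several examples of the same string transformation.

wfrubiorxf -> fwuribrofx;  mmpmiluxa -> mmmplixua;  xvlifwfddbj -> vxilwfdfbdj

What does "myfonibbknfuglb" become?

ymofinbbnkuflgb

Each output is the input with this applied: swap each adjacent pair of characters (1↔2, 3↔4, ...).
"myfonibbknfuglb" → "ymofinbbnkuflgb".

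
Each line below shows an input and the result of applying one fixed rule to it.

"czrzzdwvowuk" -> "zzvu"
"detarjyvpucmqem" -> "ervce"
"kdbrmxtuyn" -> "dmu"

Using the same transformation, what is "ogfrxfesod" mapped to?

Rule — keep one character in every 3, starting at position 2 (positions 2nd, 5th, 8th, ...).
So "ogfrxfesod" becomes "gxs".

gxs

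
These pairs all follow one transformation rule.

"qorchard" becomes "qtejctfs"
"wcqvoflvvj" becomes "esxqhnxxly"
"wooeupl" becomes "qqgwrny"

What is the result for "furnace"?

wtpcegh

What's happening: shift every letter 2 places forward in the alphabet (wrapping around), then move the first character to the end.
"furnace" → "hwtpceg" → "wtpcegh".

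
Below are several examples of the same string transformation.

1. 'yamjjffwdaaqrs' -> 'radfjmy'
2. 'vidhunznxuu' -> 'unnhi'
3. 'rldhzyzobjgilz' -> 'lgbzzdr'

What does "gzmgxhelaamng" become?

Each output is the input with this applied: reverse the string, then keep every other character starting from the second (positions 2nd, 4th, 6th, ...).
For "gzmgxhelaamng", step one produces "gnmaalehxgmzg"; step two turns that into "nalhgz".

nalhgz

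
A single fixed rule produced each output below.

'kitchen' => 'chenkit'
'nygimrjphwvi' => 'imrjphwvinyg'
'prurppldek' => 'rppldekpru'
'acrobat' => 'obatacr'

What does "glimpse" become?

The transformation: move the first 3 characters to the end (rotate left by 3).
On "glimpse" that produces "mpsegli".

mpsegli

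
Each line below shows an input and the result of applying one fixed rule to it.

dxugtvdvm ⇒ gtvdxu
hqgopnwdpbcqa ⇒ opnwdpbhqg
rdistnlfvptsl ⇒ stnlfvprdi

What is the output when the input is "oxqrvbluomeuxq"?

In each case the input is transformed by: delete the last 3 characters, then move the first 3 characters to the end (rotate left by 3).
Working it through for "oxqrvbluomeuxq": intermediate "oxqrvbluome", final "rvbluomeoxq".

rvbluomeoxq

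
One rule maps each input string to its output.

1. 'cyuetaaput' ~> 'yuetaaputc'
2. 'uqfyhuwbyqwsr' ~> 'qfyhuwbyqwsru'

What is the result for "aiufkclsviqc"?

Looking at the pairs, the operation is to move the first character to the end.
So "aiufkclsviqc" becomes "iufkclsviqca".

iufkclsviqca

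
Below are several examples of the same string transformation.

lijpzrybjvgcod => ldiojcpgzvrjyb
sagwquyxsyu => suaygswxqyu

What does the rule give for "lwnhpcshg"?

lgwhnshcp

Rule — take characters alternately from the front and the back (1st, last, 2nd, 2nd-last, ...).
On "lwnhpcshg" that produces "lgwhnshcp".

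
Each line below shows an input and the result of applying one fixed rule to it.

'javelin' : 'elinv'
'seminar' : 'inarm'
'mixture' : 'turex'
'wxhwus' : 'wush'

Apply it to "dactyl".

tylc

Rule — delete the first 2 characters, then move the first character to the end.
"dactyl" → "ctyl" → "tylc".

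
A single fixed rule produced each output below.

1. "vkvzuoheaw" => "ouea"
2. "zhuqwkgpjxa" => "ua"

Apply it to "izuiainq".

iiuia

The rule is to swap each adjacent pair of characters (1↔2, 3↔4, ...), then keep only the vowels.
"izuiainq" → "ziiuiaqn" → "iiuia".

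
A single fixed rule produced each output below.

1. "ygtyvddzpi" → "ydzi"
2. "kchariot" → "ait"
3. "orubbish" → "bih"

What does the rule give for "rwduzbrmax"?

What's happening: delete the first 3 characters, then keep every other character starting from the first (positions 1st, 3rd, 5th, ...).
Starting from "rwduzbrmax": after the first operation, "uzbrmax"; after the second, "ubmx".

ubmx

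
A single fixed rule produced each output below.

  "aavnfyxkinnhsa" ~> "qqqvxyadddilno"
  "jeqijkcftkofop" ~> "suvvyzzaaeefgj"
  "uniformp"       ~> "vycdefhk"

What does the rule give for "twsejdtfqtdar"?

In each case the input is transformed by: sort the characters into alphabetical order, then shift every letter 10 places backward in the alphabet (wrapping around).
For "twsejdtfqtdar", step one produces "addefjqrstttw"; step two turns that into "qttuvzghijjjm".
(Check on "uniformp": → "fimnopru" → "vycdefhk" ✓)

qttuvzghijjjm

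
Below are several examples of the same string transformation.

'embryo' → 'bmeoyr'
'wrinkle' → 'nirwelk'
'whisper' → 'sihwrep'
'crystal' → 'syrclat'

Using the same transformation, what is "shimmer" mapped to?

The transformation: move the last 3 characters to the front (rotate right by 3), then reverse the string.
For "shimmer", step one produces "mershim"; step two turns that into "mihsrem".

mihsrem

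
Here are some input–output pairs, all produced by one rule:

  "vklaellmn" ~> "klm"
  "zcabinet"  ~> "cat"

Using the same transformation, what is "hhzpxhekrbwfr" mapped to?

hzkrr

Rule — swap each adjacent pair of characters (1↔2, 3↔4, ...), then keep one character in every 3, starting at position 1 (positions 1st, 4th, 7th, ...).
For "hhzpxhekrbwfr", step one produces "hhpzhxkebrfwr"; step two turns that into "hzkrr".
(Check on "vklaellmn": → "kvallemln" → "klm" ✓)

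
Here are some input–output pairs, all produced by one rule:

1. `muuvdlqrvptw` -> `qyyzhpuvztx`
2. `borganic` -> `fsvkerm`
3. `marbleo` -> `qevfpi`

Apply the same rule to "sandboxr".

werhfsb

What's happening: delete the last character, then shift every letter 4 places forward in the alphabet (wrapping around).
"sandboxr" → "sandbox" → "werhfsb".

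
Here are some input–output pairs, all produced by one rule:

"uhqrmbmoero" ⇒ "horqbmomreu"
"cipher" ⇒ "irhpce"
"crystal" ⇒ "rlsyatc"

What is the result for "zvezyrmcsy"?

vyzerycmzs

The transformation: swap the first and last characters, then swap each adjacent pair of characters (1↔2, 3↔4, ...).
Applying both steps to "zvezyrmcsy": "yvezyrmcsz", then "vyzerycmzs".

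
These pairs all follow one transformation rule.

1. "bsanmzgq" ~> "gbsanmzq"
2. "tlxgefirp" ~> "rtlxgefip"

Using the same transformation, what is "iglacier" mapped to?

eiglacir

The rule is to move the last character to the front, then swap the first and last characters.
Applying both steps to "iglacier": "riglacie", then "eiglacir".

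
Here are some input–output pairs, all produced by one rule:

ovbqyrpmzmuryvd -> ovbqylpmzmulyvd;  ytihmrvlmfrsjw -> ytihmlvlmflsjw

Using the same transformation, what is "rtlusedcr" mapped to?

What's happening: replace every "r" with "l".
Doing the same to "rtlusedcr": "ltlusedcl".

ltlusedcl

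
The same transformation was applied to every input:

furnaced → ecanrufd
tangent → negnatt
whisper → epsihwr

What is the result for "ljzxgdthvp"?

What's happening: move the last character to the front, then reverse the string.
Starting from "ljzxgdthvp": after the first operation, "pljzxgdthv"; after the second, "vhtdgxzjlp".
(Check on "furnaced": → "dfurnace" → "ecanrufd" ✓)

vhtdgxzjlp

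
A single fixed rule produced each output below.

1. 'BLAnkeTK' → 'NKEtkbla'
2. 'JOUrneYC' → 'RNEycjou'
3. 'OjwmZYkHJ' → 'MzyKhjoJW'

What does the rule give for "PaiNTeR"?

What's happening: flip the case of every letter, then move the first 3 characters to the end (rotate left by 3).
On "PaiNTeR": the first step gives "pAIntEr", and the second then gives "ntErpAI".

ntErpAI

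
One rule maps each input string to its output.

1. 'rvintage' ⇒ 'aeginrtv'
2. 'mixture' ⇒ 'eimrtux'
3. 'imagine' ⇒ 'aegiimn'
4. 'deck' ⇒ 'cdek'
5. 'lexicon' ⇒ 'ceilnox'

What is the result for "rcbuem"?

bcemru

Each output is the input with this applied: sort the characters into alphabetical order.
"rcbuem" → "bcemru".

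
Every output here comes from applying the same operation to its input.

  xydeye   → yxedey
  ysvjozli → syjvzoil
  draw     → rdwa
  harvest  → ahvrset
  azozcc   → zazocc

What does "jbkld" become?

The rule is to swap each adjacent pair of characters (1↔2, 3↔4, ...).
"jbkld" → "bjlkd".

bjlkd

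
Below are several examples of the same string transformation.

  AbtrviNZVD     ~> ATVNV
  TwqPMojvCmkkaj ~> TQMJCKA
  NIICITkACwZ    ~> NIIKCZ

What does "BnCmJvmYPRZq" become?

What's happening: keep every other character starting from the first (positions 1st, 3rd, 5th, ...), then convert every letter to uppercase.
On "BnCmJvmYPRZq": the first step gives "BCJmPZ", and the second then gives "BCJMPZ".
(Check on "NIICITkACwZ": → "NIIkCZ" → "NIIKCZ" ✓)

BCJMPZ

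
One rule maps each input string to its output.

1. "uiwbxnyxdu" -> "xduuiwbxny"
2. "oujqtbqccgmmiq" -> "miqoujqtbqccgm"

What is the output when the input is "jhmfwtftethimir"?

In each case the input is transformed by: move the last 3 characters to the front (rotate right by 3).
"jhmfwtftethimir" → "mirjhmfwtftethi".

mirjhmfwtftethi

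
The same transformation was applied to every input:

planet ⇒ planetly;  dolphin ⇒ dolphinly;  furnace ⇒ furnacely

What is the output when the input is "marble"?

Looking at the pairs, the operation is to append "ly".
Doing the same to "marble": "marblely".

marblely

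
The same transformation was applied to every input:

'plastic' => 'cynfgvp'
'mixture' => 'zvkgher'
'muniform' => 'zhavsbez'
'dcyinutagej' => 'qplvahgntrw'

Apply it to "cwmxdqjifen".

Rule — shift every letter 13 places forward in the alphabet (wrapping around) — i.e. ROT13.
Doing the same to "cwmxdqjifen": "pjzkqdwvsra".

pjzkqdwvsra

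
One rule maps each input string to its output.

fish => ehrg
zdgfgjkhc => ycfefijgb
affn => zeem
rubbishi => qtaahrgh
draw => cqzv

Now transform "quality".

The rule is to shift every letter 1 place backward in the alphabet (wrapping around).
Doing the same to "quality": "ptzkhsx".

ptzkhsx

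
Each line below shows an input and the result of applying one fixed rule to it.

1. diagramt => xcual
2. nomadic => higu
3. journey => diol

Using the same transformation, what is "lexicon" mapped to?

fyrc

What's happening: shift every letter 6 places backward in the alphabet (wrapping around), then delete the last 3 characters.
Working it through for "lexicon": intermediate "fyrcwih", final "fyrc".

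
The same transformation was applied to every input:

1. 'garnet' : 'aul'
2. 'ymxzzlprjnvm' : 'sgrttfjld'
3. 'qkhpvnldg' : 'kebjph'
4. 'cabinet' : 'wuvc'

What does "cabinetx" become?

wuvch

Each output is the input with this applied: delete the last 3 characters, then shift every letter 6 places backward in the alphabet (wrapping around).
For "cabinetx", step one produces "cabin"; step two turns that into "wuvch".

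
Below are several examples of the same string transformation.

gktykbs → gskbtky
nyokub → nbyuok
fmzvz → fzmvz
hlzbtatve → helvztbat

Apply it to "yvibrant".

ytvniabr

Each output is the input with this applied: take characters alternately from the front and the back (1st, last, 2nd, 2nd-last, ...).
Doing the same to "yvibrant": "ytvniabr".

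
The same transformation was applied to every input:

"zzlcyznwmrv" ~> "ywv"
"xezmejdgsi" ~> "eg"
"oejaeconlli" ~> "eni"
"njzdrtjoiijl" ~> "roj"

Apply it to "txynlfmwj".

The transformation: delete the first 2 characters, then keep one character in every 3, starting at position 3 (positions 3rd, 6th, 9th, ...).
Starting from "txynlfmwj": after the first operation, "ynlfmwj"; after the second, "lw".

lw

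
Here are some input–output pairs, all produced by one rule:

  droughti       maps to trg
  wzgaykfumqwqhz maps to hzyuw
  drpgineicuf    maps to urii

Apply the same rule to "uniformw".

In each case the input is transformed by: move the last 2 characters to the front (rotate right by 2), then keep one character in every 3, starting at position 1 (positions 1st, 4th, 7th, ...).
For "uniformw", step one produces "mwunifor"; step two turns that into "mno".

mno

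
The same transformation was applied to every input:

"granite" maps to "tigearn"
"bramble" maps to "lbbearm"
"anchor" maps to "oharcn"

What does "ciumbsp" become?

The transformation: move the last 3 characters to the front (rotate right by 3), then swap each adjacent pair of characters (1↔2, 3↔4, ...).
"ciumbsp" → "bspcium" → "sbcpuim".

sbcpuim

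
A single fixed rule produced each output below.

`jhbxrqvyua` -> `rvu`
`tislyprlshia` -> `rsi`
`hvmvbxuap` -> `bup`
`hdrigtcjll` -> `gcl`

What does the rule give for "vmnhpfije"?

pie

The pattern: keep every other character starting from the first (positions 1st, 3rd, 5th, ...), then keep only the last 3 characters.
On "vmnhpfije": the first step gives "vnpie", and the second then gives "pie".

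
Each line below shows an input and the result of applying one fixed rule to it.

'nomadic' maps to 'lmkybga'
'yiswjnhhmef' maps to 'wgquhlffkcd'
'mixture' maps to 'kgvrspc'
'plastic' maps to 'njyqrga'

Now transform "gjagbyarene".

Looking at the pairs, the operation is to shift every letter 2 places backward in the alphabet (wrapping around).
Applying that to "gjagbyarene" gives "ehyezwypclc".

ehyezwypclc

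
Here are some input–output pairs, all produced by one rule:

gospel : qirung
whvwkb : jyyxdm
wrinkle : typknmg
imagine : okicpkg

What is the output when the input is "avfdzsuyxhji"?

The transformation: shift every letter 2 places forward in the alphabet (wrapping around), then swap each adjacent pair of characters (1↔2, 3↔4, ...).
Applying both steps to "avfdzsuyxhji": "cxhfbuwazjlk", then "xcfhubawjzkl".

xcfhubawjzkl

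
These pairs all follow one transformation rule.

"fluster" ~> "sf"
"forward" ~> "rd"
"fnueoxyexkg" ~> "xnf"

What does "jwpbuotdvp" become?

upd

The pattern: sort the characters into reverse alphabetical order, then keep one character in every 3, starting at position 3 (positions 3rd, 6th, 9th, ...).
"jwpbuotdvp" → "wvutppojdb" → "upd".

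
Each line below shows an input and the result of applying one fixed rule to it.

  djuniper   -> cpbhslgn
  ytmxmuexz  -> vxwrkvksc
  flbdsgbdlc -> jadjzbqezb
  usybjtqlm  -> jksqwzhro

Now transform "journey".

cwhmspl

The pattern: move the last 2 characters to the front (rotate right by 2), then shift every letter 2 places backward in the alphabet (wrapping around).
"journey" → "eyjourn" → "cwhmspl".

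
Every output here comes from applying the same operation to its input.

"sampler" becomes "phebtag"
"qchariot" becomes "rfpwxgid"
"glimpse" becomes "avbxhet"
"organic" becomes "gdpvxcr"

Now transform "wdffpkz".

Looking at the pairs, the operation is to shift every letter 11 places backward in the alphabet (wrapping around), then swap each adjacent pair of characters (1↔2, 3↔4, ...).
Applying both steps to "wdffpkz": "lsuuezo", then "sluuzeo".

sluuzeo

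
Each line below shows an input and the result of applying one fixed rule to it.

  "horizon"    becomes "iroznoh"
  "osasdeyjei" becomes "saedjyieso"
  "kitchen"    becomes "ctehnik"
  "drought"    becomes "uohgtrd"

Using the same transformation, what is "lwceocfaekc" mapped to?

eccoafkecwl

The rule is to swap each adjacent pair of characters (1↔2, 3↔4, ...), then move the first 2 characters to the end (rotate left by 2).
"lwceocfaekc" → "wleccoafkec" → "eccoafkecwl".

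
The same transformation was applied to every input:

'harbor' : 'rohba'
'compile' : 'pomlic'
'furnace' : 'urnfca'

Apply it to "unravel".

In each case the input is transformed by: delete the last character, then sort the characters into reverse alphabetical order.
Applying both steps to "unravel": "unrave", then "vurnea".

vurnea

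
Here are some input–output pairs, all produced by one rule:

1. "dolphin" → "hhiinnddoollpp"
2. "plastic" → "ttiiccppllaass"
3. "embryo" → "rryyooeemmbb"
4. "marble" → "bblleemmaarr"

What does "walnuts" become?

Rule — move the last 3 characters to the front (rotate right by 3), then double every character.
"walnuts" → "utswaln" → "uuttsswwaallnn".

uuttsswwaallnn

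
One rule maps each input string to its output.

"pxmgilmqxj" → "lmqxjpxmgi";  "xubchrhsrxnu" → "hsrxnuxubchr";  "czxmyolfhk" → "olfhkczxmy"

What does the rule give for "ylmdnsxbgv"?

The pattern: swap the front and back halves of the string.
Doing the same to "ylmdnsxbgv": "sxbgvylmdn".

sxbgvylmdn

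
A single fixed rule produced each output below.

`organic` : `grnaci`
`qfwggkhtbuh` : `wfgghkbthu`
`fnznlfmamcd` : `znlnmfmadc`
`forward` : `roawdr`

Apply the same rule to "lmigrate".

Rule — delete the first character, then swap each adjacent pair of characters (1↔2, 3↔4, ...).
Applying that to "lmigrate" gives "imrgtae".

imrgtae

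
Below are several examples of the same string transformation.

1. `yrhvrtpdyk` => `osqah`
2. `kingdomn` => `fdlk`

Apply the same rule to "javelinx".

xbfu

Rule — shift every letter 3 places backward in the alphabet (wrapping around), then keep every other character starting from the second (positions 2nd, 4th, 6th, ...).
Working it through for "javelinx": intermediate "gxsbifku", final "xbfu".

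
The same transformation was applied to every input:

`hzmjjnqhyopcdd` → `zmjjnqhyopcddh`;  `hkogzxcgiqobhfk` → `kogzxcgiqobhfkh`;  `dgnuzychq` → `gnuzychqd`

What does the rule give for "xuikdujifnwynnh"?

The pattern: move the first character to the end.
Doing the same to "xuikdujifnwynnh": "uikdujifnwynnhx".

uikdujifnwynnhx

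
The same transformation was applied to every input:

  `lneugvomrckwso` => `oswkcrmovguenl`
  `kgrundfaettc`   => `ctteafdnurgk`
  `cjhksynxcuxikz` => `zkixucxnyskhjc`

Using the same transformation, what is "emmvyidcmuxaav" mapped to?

The transformation: reverse the string.
Applying that to "emmvyidcmuxaav" gives "vaaxumcdiyvmme".

vaaxumcdiyvmme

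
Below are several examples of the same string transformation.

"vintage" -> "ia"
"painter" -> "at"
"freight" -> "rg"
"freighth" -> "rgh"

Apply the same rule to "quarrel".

ur

Looking at the pairs, the operation is to keep one character in every 3, starting at position 2 (positions 2nd, 5th, 8th, ...).
For "quarrel" the result is "ur".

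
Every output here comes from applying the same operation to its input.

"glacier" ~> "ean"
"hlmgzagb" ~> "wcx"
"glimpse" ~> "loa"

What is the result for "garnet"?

jap

Looking at the pairs, the operation is to shift every letter 4 places backward in the alphabet (wrapping around), then keep only the last 3 characters.
Applying both steps to "garnet": "cwnjap", then "jap".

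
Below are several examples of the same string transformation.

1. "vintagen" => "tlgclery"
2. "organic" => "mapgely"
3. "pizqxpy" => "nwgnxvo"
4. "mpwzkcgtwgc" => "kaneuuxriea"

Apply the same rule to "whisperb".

Each output is the input with this applied: take characters alternately from the front and the back (1st, last, 2nd, 2nd-last, ...), then shift every letter 2 places backward in the alphabet (wrapping around).
Working it through for "whisperb": intermediate "wbhriesp", final "uzfpgcqn".

uzfpgcqn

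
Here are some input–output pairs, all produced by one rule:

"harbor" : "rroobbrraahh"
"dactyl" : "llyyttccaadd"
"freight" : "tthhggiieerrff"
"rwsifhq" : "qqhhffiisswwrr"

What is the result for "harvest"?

The pattern: reverse the string, then double every character.
Applying both steps to "harvest": "tsevrah", then "ttsseevvrraahh".

ttsseevvrraahh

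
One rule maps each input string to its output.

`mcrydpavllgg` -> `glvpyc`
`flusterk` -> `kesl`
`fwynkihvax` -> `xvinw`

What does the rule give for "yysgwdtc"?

The rule is to reverse the string, then keep every other character starting from the first (positions 1st, 3rd, 5th, ...).
Starting from "yysgwdtc": after the first operation, "ctdwgsyy"; after the second, "cdgy".

cdgy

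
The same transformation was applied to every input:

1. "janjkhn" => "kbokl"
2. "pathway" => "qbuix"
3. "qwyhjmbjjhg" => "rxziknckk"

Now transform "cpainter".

dqbjou

The transformation: delete the last 2 characters, then shift every letter 1 place forward in the alphabet (wrapping around).
So "cpainter" becomes "dqbjou".
(Check on "janjkhn": → "janjk" → "kbokl" ✓)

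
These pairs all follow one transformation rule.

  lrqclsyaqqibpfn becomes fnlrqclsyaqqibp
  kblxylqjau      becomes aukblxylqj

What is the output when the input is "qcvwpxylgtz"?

Rule — move the last 2 characters to the front (rotate right by 2).
On "qcvwpxylgtz" that produces "tzqcvwpxylg".

tzqcvwpxylg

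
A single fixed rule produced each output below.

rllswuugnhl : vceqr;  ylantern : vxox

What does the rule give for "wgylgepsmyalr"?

qvociv

Each output is the input with this applied: shift every letter 10 places forward in the alphabet (wrapping around), then keep every other character starting from the second (positions 2nd, 4th, 6th, ...).
"wgylgepsmyalr" → "qvociv".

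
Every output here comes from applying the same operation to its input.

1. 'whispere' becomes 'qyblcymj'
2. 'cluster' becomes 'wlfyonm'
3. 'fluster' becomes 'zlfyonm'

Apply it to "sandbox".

The pattern: shift every letter 6 places backward in the alphabet (wrapping around), then take characters alternately from the front and the back (1st, last, 2nd, 2nd-last, ...).
Starting from "sandbox": after the first operation, "muhxvir"; after the second, "mruihvx".

mruihvx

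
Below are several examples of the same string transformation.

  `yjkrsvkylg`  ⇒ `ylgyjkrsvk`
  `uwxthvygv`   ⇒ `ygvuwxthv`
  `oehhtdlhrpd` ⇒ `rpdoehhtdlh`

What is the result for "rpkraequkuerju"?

rjurpkraequkue

The rule is to move the last 3 characters to the front (rotate right by 3).
On "rpkraequkuerju" that produces "rjurpkraequkue".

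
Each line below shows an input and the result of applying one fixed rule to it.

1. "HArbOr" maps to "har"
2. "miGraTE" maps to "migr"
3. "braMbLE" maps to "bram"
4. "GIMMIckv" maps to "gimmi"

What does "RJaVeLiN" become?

In each case the input is transformed by: delete the last 3 characters, then convert every letter to lowercase.
Working it through for "RJaVeLiN": intermediate "RJaVe", final "rjave".

rjave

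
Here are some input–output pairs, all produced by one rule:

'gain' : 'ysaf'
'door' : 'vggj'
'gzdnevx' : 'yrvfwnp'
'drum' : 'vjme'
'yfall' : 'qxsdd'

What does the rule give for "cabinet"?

ustafwl

In each case the input is transformed by: shift every letter 8 places backward in the alphabet (wrapping around).
Applying that to "cabinet" gives "ustafwl".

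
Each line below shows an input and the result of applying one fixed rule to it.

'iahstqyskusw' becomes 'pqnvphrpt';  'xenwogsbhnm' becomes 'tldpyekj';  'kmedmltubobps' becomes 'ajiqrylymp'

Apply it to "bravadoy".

Rule — shift every letter 3 places backward in the alphabet (wrapping around), then delete the first 3 characters.
For "bravadoy" the result is "sxalv".

sxalv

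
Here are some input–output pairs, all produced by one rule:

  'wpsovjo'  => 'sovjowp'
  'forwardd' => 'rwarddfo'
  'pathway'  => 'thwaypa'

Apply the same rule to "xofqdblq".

fqdblqxo

In each case the input is transformed by: move the first 2 characters to the end (rotate left by 2).
So "xofqdblq" becomes "fqdblqxo".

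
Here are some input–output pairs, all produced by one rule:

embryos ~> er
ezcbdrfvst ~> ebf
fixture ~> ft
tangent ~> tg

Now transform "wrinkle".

wn

Each output is the input with this applied: move the last character to the front, then keep one character in every 3, starting at position 2 (positions 2nd, 5th, 8th, ...).
On "wrinkle": the first step gives "ewrinkl", and the second then gives "wn".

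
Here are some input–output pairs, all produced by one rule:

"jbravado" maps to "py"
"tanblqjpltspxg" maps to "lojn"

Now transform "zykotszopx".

iqn

Each output is the input with this applied: shift every letter 2 places backward in the alphabet (wrapping around), then keep one character in every 3, starting at position 3 (positions 3rd, 6th, 9th, ...).
"zykotszopx" → "iqn".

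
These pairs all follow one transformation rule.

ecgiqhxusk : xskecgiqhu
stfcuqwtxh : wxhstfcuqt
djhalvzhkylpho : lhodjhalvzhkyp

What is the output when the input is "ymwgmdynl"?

dnlymwgmy

In each case the input is transformed by: move the last 3 characters to the front (rotate right by 3), then swap the first and last characters.
Doing the same to "ymwgmdynl": "dnlymwgmy".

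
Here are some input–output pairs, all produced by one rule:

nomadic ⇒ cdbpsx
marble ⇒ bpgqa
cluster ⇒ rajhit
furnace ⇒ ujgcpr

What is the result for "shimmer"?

hwxbbt

Looking at the pairs, the operation is to delete the last character, then shift every letter 11 places backward in the alphabet (wrapping around).
For "shimmer", step one produces "shimme"; step two turns that into "hwxbbt".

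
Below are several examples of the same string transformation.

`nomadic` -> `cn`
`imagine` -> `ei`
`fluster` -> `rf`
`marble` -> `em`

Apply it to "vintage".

What's happening: move the first character to the end, then keep only the last 2 characters.
So "vintage" becomes "ev".

ev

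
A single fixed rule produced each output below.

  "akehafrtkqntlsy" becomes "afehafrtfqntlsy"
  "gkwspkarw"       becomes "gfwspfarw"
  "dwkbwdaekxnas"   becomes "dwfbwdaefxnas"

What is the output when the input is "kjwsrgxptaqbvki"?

The rule is to replace every "k" with "f".
So "kjwsrgxptaqbvki" becomes "fjwsrgxptaqbvfi".

fjwsrgxptaqbvfi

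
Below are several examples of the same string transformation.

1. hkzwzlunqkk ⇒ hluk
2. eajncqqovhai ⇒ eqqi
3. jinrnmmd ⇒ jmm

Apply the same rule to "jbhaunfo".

The rule is to swap each adjacent pair of characters (1↔2, 3↔4, ...), then keep one character in every 3, starting at position 2 (positions 2nd, 5th, 8th, ...).
Starting from "jbhaunfo": after the first operation, "bjahnuof"; after the second, "jnf".

jnf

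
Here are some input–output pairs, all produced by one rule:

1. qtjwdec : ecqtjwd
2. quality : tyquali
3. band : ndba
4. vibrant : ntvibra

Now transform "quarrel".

elquarr

What's happening: move the last 2 characters to the front (rotate right by 2).
Applying that to "quarrel" gives "elquarr".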